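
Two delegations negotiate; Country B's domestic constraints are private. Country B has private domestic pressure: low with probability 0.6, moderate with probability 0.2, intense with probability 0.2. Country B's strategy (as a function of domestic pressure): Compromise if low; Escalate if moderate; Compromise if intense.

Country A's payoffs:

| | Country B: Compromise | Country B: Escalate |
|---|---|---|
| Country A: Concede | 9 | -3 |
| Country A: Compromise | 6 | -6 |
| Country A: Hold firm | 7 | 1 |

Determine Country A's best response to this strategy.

Compute Country A's expected payoff for each action, taking the expectation over Country B's type.
E[Concede] = 0.6·(9) + 0.2·(-3) + 0.2·(9) = 6.6
E[Compromise] = 0.6·(6) + 0.2·(-6) + 0.2·(6) = 3.6
E[Hold firm] = 0.6·(7) + 0.2·(1) + 0.2·(7) = 5.8
Best response: Concede (6.6 is the largest).

Concede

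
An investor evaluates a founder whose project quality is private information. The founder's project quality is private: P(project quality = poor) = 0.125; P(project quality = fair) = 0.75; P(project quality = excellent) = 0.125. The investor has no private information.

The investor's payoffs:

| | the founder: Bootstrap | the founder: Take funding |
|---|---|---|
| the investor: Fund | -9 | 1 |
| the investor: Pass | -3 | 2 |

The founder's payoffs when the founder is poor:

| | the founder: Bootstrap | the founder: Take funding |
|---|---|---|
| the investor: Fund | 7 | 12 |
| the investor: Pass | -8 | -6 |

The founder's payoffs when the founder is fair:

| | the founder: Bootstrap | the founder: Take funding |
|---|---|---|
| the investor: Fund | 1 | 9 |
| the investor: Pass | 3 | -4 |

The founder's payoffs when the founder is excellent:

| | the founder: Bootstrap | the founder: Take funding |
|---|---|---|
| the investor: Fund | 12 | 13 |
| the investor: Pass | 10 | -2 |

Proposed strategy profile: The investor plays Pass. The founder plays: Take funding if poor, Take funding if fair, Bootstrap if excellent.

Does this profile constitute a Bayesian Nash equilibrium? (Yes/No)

The investor plays Pass: E[Pass] = 0.125·(2) + 0.75·(2) + 0.125·(-3) = 1.375; E[Fund] = -0.25. Best-responding. ✓
The founder (project quality poor), facing Pass: Bootstrap gives -8, Take funding gives -6. Proposed Take funding is best. ✓
The founder (project quality fair), facing Pass: Bootstrap gives 3, Take funding gives -4. Proposed Take funding is not best — profitable deviation exists. ✗
The founder (project quality excellent), facing Pass: Bootstrap gives 10, Take funding gives -2. Proposed Bootstrap is best. ✓

No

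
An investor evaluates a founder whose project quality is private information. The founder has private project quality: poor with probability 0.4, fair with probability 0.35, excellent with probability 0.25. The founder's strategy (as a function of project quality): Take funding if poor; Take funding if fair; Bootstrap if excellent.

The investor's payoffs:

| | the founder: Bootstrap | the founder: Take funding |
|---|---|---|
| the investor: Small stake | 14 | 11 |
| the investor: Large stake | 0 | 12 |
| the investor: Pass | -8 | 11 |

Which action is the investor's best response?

E[Small stake] = 0.4·(11) + 0.35·(11) + 0.25·(14) = 11.75
E[Large stake] = 0.4·(12) + 0.35·(12) + 0.25·(0) = 9
E[Pass] = 0.4·(11) + 0.35·(11) + 0.25·(-8) = 6.25
Best response: Small stake (11.75 is the largest).

Small stake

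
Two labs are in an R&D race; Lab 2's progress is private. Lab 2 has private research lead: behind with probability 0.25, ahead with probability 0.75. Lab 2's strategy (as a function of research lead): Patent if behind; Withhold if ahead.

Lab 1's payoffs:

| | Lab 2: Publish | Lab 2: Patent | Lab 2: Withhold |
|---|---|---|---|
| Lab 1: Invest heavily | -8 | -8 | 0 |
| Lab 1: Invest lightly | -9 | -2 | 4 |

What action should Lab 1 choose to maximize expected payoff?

Compute Lab 1's expected payoff for each action, taking the expectation over Lab 2's type.
E[Invest heavily] = 0.25·(-8) + 0.75·(0) = -2
E[Invest lightly] = 0.25·(-2) + 0.75·(4) = 2.5
Best response: Invest lightly (2.5 is the largest).

Invest lightly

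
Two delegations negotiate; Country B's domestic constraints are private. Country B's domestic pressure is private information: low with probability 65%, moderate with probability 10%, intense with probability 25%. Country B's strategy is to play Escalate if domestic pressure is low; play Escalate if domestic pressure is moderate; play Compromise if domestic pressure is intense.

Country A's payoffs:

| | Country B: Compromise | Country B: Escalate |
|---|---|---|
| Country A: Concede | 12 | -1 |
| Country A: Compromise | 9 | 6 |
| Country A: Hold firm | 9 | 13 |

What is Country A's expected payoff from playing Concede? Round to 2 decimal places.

2.25

Take the expectation over Country B's domestic pressure, weighting each type's action by its prior probability.
E[Concede] = 0.65·(-1) + 0.1·(-1) + 0.25·12 = (-0.65) + (-0.1) + 3 = 2.25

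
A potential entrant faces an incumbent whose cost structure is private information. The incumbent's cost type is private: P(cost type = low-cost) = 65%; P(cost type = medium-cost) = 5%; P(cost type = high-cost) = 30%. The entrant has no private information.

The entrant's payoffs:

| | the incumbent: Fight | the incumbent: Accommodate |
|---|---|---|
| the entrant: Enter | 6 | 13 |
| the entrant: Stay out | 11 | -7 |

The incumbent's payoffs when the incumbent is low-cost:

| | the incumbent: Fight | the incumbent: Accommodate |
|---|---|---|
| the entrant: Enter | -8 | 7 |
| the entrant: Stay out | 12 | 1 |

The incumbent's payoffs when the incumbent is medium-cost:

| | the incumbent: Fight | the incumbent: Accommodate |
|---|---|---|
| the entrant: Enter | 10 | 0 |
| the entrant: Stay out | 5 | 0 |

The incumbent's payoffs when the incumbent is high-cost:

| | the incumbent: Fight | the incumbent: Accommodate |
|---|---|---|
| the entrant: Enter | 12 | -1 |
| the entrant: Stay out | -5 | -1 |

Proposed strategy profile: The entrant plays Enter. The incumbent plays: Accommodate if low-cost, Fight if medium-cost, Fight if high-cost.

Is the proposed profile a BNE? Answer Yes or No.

The entrant plays Enter: E[Enter] = 0.65·(13) + 0.05·(6) + 0.3·(6) = 10.55; E[Stay out] = -0.7. Best-responding. ✓
The incumbent (cost type low-cost), facing Enter: Fight gives -8, Accommodate gives 7. Proposed Accommodate is best. ✓
The incumbent (cost type medium-cost), facing Enter: Fight gives 10, Accommodate gives 0. Proposed Fight is best. ✓
The incumbent (cost type high-cost), facing Enter: Fight gives 12, Accommodate gives -1. Proposed Fight is best. ✓

Yes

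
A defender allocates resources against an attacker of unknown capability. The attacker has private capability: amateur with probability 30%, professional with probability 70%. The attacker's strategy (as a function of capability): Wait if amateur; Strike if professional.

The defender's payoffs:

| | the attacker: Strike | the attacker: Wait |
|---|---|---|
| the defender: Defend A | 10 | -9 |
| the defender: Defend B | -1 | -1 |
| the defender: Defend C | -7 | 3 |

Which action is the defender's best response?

E[Defend A] = 0.3·(-9) + 0.7·(10) = 4.3
E[Defend B] = 0.3·(-1) + 0.7·(-1) = -1
E[Defend C] = 0.3·(3) + 0.7·(-7) = -4
Best response: Defend A (4.3 is the largest).

Defend A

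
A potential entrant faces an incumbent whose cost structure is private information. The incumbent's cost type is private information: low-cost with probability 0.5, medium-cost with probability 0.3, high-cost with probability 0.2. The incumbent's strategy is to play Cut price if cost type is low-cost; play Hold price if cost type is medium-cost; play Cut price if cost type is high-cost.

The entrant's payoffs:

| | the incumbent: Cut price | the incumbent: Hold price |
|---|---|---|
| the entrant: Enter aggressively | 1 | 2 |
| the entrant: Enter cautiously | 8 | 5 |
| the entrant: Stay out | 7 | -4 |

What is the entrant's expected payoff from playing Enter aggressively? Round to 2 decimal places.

1.30

E[Enter aggressively] = 0.5·1 + 0.3·2 + 0.2·1 = 0.5 + 0.6 + 0.2 = 1.3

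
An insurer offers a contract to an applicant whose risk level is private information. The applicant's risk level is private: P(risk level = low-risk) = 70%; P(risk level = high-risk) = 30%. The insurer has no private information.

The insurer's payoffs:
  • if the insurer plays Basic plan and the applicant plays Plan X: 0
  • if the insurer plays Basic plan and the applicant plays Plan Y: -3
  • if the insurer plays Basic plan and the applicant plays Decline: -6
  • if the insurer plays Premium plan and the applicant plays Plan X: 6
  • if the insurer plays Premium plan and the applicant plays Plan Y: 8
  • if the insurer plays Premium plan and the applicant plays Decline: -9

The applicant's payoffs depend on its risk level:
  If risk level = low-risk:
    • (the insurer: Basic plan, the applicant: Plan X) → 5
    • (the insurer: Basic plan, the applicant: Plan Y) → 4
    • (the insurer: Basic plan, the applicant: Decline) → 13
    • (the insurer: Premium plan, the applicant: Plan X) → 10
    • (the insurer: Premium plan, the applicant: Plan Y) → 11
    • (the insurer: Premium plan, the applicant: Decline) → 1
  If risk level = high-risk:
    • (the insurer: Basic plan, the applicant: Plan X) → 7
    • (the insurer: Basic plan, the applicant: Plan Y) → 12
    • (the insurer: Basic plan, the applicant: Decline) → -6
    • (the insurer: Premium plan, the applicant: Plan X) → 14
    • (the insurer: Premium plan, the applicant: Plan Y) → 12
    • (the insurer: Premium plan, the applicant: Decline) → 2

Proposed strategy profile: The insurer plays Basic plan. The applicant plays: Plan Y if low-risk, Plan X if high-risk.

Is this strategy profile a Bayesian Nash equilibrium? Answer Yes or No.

The insurer plays Basic plan: E[Basic plan] = 0.7·(-3) + 0.3·(0) = -2.1; E[Premium plan] = 7.4. Not best-responding. ✗
The applicant (risk level low-risk), facing Basic plan: Plan X gives 5, Plan Y gives 4, Decline gives 13. Proposed Plan Y is not best — profitable deviation exists. ✗
The applicant (risk level high-risk), facing Basic plan: Plan X gives 7, Plan Y gives 12, Decline gives -6. Proposed Plan X is not best — profitable deviation exists. ✗

No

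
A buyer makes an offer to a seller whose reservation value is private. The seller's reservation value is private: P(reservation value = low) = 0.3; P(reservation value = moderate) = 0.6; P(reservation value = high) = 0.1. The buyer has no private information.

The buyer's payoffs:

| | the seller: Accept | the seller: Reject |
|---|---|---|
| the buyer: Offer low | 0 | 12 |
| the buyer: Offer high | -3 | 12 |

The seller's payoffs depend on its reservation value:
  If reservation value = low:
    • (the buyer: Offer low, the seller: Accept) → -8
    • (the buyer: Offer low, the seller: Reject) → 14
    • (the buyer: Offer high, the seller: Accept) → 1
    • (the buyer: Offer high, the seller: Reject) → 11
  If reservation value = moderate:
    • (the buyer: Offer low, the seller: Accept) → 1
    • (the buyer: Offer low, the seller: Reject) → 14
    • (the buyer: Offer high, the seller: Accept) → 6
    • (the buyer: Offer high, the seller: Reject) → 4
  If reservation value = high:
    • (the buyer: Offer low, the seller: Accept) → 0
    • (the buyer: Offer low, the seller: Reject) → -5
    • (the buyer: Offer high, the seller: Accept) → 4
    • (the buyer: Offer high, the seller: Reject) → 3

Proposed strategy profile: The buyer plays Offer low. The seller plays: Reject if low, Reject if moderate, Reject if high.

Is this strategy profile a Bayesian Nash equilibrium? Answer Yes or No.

The buyer plays Offer low: E[Offer low] = 0.3·(12) + 0.6·(12) + 0.1·(12) = 12; E[Offer high] = 12. Best-responding. ✓
The seller (reservation value low), facing Offer low: Accept gives -8, Reject gives 14. Proposed Reject is best. ✓
The seller (reservation value moderate), facing Offer low: Accept gives 1, Reject gives 14. Proposed Reject is best. ✓
The seller (reservation value high), facing Offer low: Accept gives 0, Reject gives -5. Proposed Reject is not best — profitable deviation exists. ✗

No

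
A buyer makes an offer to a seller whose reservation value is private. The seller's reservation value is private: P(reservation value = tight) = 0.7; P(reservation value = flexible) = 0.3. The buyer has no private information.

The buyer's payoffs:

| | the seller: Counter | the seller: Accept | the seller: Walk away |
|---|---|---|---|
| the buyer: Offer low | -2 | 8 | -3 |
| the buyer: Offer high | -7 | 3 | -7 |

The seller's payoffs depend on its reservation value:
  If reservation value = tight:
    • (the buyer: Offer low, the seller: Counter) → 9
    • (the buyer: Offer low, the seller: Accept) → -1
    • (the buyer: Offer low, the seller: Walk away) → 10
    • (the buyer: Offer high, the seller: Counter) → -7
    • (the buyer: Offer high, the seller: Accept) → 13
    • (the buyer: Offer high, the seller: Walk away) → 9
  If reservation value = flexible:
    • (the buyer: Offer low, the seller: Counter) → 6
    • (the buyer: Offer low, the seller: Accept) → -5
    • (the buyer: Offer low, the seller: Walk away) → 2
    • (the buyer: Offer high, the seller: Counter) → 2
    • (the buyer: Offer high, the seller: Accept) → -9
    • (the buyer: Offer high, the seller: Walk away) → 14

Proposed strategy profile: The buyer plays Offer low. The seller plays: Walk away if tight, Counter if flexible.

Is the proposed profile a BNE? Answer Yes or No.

Yes

The buyer plays Offer low: E[Offer low] = 0.7·(-3) + 0.3·(-2) = -2.7; E[Offer high] = -7. Best-responding. ✓
The seller (reservation value tight), facing Offer low: Counter gives 9, Accept gives -1, Walk away gives 10. Proposed Walk away is best. ✓
The seller (reservation value flexible), facing Offer low: Counter gives 6, Accept gives -5, Walk away gives 2. Proposed Counter is best. ✓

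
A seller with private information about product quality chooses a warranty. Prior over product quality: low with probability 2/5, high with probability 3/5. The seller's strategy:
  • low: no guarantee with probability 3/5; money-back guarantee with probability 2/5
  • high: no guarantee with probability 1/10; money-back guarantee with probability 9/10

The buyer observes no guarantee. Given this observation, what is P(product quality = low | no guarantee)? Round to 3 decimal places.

Apply Bayes' rule using the sender's strategy as the likelihood.
P(no guarantee) = (2/5)·(3/5) + (3/5)·(1/10) = 3/10
P(low | no guarantee) = ((2/5)·(3/5)) / (3/10) = (6/25) / (3/10) = 4/5

0.800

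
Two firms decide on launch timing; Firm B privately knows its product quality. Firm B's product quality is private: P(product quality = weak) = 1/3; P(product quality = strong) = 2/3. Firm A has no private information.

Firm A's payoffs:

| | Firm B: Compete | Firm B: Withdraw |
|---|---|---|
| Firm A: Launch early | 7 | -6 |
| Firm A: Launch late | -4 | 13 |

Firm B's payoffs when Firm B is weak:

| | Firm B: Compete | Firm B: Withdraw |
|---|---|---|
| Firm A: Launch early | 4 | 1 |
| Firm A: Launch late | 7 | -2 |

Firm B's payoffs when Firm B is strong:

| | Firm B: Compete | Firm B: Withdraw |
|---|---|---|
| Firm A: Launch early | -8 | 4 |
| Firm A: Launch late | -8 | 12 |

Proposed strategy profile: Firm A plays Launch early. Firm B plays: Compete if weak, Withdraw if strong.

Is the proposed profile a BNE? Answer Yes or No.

No

A profile is a BNE iff every type of every player is best-responding given beliefs about the other side.
Firm A plays Launch early: E[Launch early] = 1/3·(7) + 2/3·(-6) = -5/3; E[Launch late] = 22/3. Not best-responding. ✗
Firm B (product quality weak), facing Launch early: Compete gives 4, Withdraw gives 1. Proposed Compete is best. ✓
Firm B (product quality strong), facing Launch early: Compete gives -8, Withdraw gives 4. Proposed Withdraw is best. ✓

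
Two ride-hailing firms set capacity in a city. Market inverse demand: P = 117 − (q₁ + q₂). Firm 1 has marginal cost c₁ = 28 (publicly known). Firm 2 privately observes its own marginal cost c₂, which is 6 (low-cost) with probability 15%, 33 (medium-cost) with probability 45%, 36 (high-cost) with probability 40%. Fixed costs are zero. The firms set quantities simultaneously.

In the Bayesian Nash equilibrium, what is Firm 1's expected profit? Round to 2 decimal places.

923.15

Type-c best response for Firm 2: q₂(c) = (117 − c)/2 − q₁/2.
Firm 1 maximizes expected profit; its first-order condition is 117 − 2q₁ − E[q₂] − 28 = 0.
Substituting E[q₂] and solving: E[c₂] = 30.15, so q₁ = (117 − 2·28 + 30.15)/3 = 30.3833.
E[P] = 117 − (q₁ + E[q₂]) = 58.3833; Firm 1's expected profit = (E[P] − 28)·q₁ = (58.3833 − 28)·30.3833 = 923.147.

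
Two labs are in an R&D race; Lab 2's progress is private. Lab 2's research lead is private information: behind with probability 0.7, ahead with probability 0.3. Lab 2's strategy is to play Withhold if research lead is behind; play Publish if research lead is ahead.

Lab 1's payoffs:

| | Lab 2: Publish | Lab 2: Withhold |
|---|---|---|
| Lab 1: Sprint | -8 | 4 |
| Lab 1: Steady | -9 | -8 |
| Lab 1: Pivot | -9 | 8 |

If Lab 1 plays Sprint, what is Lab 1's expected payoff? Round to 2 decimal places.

Take the expectation over Lab 2's research lead, weighting each type's action by its prior probability.
E[Sprint] = 0.7·4 + 0.3·(-8) = 2.8 + (-2.4) = 0.4

0.40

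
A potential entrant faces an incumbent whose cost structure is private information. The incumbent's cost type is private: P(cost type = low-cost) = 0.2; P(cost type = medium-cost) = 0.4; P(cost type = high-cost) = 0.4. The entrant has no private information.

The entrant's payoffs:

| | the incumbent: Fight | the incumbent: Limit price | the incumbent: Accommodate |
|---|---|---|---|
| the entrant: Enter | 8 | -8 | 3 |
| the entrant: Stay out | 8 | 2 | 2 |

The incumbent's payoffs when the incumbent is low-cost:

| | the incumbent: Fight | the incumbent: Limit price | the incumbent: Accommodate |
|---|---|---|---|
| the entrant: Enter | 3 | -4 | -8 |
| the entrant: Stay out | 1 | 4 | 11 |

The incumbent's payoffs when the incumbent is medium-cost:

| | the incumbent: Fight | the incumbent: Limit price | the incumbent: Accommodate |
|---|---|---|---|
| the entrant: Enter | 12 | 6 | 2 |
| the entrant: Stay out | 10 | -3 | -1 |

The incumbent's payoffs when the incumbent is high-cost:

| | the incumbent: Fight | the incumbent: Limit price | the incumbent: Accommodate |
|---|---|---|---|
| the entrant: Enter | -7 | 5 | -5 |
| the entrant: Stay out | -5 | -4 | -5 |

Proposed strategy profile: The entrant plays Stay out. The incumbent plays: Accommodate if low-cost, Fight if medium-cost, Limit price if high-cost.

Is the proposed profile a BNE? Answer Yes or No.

Yes

The entrant plays Stay out: E[Stay out] = 0.2·(2) + 0.4·(8) + 0.4·(2) = 4.4; E[Enter] = 0.6. Best-responding. ✓
The incumbent (cost type low-cost), facing Stay out: Fight gives 1, Limit price gives 4, Accommodate gives 11. Proposed Accommodate is best. ✓
The incumbent (cost type medium-cost), facing Stay out: Fight gives 10, Limit price gives -3, Accommodate gives -1. Proposed Fight is best. ✓
The incumbent (cost type high-cost), facing Stay out: Fight gives -5, Limit price gives -4, Accommodate gives -5. Proposed Limit price is best. ✓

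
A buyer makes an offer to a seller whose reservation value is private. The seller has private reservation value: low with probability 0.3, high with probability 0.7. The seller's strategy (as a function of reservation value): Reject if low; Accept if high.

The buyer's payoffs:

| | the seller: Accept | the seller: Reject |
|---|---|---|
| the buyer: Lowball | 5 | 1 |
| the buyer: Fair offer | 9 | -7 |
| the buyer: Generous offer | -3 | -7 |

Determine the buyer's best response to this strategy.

Compute the buyer's expected payoff for each action, taking the expectation over the seller's type.
E[Lowball] = 0.3·(1) + 0.7·(5) = 3.8
E[Fair offer] = 0.3·(-7) + 0.7·(9) = 4.2
E[Generous offer] = 0.3·(-7) + 0.7·(-3) = -4.2
Best response: Fair offer (4.2 is the largest).

Fair offer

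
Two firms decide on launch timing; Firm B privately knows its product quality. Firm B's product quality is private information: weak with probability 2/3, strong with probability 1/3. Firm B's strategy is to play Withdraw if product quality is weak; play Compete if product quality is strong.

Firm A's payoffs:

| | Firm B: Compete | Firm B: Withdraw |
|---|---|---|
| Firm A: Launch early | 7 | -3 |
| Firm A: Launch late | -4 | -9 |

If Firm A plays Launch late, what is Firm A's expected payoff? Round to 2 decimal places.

E[Launch late] = 2/3·(-9) + 1/3·(-4) = (-6) + (-4/3) = -22/3

-7.33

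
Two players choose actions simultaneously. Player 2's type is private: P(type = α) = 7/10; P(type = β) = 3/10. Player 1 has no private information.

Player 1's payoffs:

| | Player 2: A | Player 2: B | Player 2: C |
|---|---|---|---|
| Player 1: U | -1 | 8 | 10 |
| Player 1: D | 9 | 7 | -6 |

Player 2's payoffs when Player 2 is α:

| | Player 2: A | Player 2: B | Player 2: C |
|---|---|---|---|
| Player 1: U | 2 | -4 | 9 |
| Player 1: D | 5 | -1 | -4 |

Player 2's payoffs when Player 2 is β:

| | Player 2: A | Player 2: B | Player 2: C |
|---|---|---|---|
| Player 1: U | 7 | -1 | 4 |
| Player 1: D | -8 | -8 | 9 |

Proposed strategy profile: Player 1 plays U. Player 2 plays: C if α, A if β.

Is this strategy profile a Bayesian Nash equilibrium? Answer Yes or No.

Player 1 plays U: E[U] = 7/10·(10) + 3/10·(-1) = 67/10; E[D] = -3/2. Best-responding. ✓
Player 2 (type α), facing U: A gives 2, B gives -4, C gives 9. Proposed C is best. ✓
Player 2 (type β), facing U: A gives 7, B gives -1, C gives 4. Proposed A is best. ✓

Yes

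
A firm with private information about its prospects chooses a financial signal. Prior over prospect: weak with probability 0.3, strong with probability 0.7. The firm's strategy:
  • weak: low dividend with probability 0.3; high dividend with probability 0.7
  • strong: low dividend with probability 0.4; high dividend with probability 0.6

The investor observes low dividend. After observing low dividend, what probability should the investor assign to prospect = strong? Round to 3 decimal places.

Apply Bayes' rule using the sender's strategy as the likelihood.
P(low dividend) = 0.3·0.3 + 0.7·0.4 = 0.37
P(strong | low dividend) = (0.7·0.4) / 0.37 = 0.28 / 0.37 = 0.756757

0.757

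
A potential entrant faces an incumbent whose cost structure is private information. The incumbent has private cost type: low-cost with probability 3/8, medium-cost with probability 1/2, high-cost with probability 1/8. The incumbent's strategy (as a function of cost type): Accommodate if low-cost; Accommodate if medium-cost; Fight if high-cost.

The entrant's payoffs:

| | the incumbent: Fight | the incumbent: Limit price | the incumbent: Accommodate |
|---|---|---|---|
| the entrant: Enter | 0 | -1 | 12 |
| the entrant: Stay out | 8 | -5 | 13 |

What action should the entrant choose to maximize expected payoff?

E[Enter] = 3/8·(12) + 1/2·(12) + 1/8·(0) = 21/2
E[Stay out] = 3/8·(13) + 1/2·(13) + 1/8·(8) = 99/8
Best response: Stay out (99/8 is the largest).

Stay out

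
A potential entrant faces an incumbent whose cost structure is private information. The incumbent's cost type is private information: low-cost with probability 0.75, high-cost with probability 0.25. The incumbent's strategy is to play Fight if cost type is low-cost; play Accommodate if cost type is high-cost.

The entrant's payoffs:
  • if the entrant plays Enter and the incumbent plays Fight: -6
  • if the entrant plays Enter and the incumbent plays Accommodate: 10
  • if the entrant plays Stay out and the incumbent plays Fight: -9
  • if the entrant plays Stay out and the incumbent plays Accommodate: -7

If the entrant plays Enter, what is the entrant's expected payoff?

-2

Take the expectation over the incumbent's cost type, weighting each type's action by its prior probability.
E[Enter] = 0.75·(-6) + 0.25·10 = (-4.5) + 2.5 = -2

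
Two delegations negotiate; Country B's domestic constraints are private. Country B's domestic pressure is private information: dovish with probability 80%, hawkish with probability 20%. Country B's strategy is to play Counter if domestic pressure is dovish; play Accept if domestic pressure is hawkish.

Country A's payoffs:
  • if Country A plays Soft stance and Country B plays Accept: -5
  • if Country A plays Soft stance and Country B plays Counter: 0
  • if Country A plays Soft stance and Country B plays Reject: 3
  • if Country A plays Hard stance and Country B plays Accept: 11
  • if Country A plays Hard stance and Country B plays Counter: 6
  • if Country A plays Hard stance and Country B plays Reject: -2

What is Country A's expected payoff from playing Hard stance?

7

Take the expectation over Country B's domestic pressure, weighting each type's action by its prior probability.
E[Hard stance] = 0.8·6 + 0.2·11 = 4.8 + 2.2 = 7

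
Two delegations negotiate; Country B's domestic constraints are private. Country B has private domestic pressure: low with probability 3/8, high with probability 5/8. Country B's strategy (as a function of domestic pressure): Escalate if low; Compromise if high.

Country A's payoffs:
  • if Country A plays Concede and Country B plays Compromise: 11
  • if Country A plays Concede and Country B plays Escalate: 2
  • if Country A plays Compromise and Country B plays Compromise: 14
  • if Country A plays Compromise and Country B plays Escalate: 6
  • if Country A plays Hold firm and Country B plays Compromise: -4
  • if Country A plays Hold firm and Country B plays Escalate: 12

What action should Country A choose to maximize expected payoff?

Compromise

E[Concede] = 3/8·(2) + 5/8·(11) = 61/8
E[Compromise] = 3/8·(6) + 5/8·(14) = 11
E[Hold firm] = 3/8·(12) + 5/8·(-4) = 2
Best response: Compromise (11 is the largest).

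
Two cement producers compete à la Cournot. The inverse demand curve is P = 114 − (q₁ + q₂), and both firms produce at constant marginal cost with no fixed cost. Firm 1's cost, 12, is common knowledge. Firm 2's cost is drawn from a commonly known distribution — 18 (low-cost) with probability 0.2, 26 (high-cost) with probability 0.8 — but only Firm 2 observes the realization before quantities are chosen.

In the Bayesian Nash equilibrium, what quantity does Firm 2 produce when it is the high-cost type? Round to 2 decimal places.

24.93

Type-c best response for Firm 2: q₂(c) = (114 − c)/2 − q₁/2.
Firm 1 maximizes expected profit; its first-order condition is 114 − 2q₁ − E[q₂] − 12 = 0.
Substituting E[q₂] and solving: E[c₂] = 24.4, so q₁ = (114 − 2·12 + 24.4)/3 = 38.1333.
q₂(high-cost) = (114 − 26 − 38.1333)/2 = 24.9333.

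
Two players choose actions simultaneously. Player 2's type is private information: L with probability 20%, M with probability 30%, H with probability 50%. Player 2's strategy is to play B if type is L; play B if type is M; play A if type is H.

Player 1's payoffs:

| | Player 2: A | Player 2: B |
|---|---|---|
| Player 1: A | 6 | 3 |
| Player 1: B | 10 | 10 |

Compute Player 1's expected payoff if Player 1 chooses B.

10

Take the expectation over Player 2's type, weighting each type's action by its prior probability.
E[B] = 0.2·10 + 0.3·10 + 0.5·10 = 2 + 3 + 5 = 10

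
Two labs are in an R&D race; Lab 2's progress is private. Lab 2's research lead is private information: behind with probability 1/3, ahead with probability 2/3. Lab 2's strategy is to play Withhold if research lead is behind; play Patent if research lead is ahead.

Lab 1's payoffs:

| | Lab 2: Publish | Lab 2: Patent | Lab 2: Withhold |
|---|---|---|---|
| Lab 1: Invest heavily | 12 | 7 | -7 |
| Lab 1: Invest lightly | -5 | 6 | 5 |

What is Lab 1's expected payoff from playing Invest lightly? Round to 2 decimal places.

5.67

Take the expectation over Lab 2's research lead, weighting each type's action by its prior probability.
E[Invest lightly] = 1/3·5 + 2/3·6 = 5/3 + 4 = 17/3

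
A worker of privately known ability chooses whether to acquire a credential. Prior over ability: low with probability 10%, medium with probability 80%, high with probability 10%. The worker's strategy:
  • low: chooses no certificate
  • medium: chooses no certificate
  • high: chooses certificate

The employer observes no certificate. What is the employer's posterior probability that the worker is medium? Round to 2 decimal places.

0.89

Apply Bayes' rule using the sender's strategy as the likelihood.
P(no certificate) = 0.1·1 + 0.8·1 + 0.1·0 = 0.9
P(medium | no certificate) = (0.8·1) / 0.9 = 0.8 / 0.9 = 0.888889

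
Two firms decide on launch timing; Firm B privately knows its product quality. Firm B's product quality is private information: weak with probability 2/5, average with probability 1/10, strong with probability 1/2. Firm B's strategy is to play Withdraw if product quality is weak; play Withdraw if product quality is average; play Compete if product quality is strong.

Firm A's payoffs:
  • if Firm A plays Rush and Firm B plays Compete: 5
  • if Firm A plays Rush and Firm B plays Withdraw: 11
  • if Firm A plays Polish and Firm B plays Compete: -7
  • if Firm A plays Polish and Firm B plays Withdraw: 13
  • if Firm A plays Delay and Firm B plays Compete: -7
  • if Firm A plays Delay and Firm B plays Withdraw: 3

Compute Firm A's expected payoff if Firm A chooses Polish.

3

E[Polish] = 2/5·13 + 1/10·13 + 1/2·(-7) = 26/5 + 13/10 + (-7/2) = 3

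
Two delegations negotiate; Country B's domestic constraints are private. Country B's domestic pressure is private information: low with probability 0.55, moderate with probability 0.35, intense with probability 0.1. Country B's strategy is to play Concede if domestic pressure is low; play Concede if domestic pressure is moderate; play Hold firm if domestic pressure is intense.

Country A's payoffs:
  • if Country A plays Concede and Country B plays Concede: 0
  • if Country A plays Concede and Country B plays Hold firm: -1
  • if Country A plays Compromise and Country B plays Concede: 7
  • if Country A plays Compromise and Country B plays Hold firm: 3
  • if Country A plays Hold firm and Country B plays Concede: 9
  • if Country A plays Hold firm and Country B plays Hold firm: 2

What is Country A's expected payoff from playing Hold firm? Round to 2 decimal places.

8.30

E[Hold firm] = 0.55·9 + 0.35·9 + 0.1·2 = 4.95 + 3.15 + 0.2 = 8.3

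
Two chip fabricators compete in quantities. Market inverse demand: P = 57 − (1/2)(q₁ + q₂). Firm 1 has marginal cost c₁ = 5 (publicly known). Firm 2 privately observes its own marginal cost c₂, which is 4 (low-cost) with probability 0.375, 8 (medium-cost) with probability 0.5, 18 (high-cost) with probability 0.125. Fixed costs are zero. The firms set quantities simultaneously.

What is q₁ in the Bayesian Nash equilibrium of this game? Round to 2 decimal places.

Each type of Firm 2 best-responds to q₁; Firm 1 best-responds to the expected q₂ over Firm 2's types.
Firm 2 with cost c maximizes (57 − (1/2)(q₁+q₂) − c)·q₂, giving q₂(c) = (57 − c − (1/2)q₁).
E[c₂] = 0.375·4 + 0.5·8 + 0.125·18 = 7.75
Firm 1's FOC against E[q₂] yields q₁ = (57 − 2·5 + E[c₂])/(3/2) = (57 − 10 + 7.75)/(3/2) = 36.5.

36.50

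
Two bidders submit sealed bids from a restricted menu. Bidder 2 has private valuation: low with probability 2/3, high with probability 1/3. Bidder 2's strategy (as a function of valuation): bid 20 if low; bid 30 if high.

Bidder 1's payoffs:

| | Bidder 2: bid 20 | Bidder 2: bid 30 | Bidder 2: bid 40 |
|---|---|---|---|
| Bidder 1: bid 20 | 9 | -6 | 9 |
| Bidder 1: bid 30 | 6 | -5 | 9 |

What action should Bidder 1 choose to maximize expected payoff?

bid 20

E[bid 20] = 2/3·(9) + 1/3·(-6) = 4
E[bid 30] = 2/3·(6) + 1/3·(-5) = 7/3
Best response: bid 20 (4 is the largest).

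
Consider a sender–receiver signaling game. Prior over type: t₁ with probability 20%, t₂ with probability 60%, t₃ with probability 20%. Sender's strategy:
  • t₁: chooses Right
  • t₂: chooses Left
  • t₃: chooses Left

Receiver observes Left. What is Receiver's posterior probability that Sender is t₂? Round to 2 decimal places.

0.75

P(Left) = 0.2·0 + 0.6·1 + 0.2·1 = 0.8
P(t₂ | Left) = (0.6·1) / 0.8 = 0.6 / 0.8 = 0.75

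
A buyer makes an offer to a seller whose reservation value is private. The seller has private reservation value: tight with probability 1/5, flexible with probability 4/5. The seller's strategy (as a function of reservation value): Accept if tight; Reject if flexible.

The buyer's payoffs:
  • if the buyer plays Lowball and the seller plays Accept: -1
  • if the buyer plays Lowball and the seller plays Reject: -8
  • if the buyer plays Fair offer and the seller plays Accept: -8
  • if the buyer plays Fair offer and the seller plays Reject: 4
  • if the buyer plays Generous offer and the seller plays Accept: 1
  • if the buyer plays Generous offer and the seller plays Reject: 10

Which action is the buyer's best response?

Compute the buyer's expected payoff for each action, taking the expectation over the seller's type.
E[Lowball] = 1/5·(-1) + 4/5·(-8) = -33/5
E[Fair offer] = 1/5·(-8) + 4/5·(4) = 8/5
E[Generous offer] = 1/5·(1) + 4/5·(10) = 41/5
Best response: Generous offer (41/5 is the largest).

Generous offer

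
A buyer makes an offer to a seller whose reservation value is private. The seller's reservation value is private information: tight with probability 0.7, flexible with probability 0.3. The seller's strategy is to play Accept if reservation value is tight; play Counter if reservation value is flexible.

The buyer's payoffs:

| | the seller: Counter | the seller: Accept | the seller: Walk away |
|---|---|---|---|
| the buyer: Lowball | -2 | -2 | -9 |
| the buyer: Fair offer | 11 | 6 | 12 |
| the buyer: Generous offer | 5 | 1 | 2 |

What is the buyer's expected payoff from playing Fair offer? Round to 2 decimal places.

E[Fair offer] = 0.7·6 + 0.3·11 = 4.2 + 3.3 = 7.5

7.50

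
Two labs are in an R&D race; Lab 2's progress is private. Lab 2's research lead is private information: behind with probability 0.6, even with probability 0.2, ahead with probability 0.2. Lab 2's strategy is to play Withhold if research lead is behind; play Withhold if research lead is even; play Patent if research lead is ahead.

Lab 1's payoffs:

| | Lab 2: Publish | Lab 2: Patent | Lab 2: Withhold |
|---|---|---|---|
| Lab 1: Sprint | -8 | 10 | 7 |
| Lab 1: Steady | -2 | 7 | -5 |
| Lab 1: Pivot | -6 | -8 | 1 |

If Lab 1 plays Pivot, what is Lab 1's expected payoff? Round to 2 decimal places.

-0.80

E[Pivot] = 0.6·1 + 0.2·1 + 0.2·(-8) = 0.6 + 0.2 + (-1.6) = -0.8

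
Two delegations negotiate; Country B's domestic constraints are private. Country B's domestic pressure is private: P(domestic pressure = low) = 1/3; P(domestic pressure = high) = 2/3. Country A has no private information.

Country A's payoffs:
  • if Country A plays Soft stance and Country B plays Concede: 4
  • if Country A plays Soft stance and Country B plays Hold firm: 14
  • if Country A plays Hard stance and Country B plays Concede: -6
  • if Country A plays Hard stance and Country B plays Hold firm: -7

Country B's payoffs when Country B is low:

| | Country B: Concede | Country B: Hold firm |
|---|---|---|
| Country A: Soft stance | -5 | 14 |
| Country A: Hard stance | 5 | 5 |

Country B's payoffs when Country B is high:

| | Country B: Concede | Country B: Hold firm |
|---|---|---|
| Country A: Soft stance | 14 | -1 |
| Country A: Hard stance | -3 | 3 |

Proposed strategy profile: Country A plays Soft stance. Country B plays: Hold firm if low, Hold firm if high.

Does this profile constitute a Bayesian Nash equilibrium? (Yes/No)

No

Country A plays Soft stance: E[Soft stance] = 1/3·(14) + 2/3·(14) = 14; E[Hard stance] = -7. Best-responding. ✓
Country B (domestic pressure low), facing Soft stance: Concede gives -5, Hold firm gives 14. Proposed Hold firm is best. ✓
Country B (domestic pressure high), facing Soft stance: Concede gives 14, Hold firm gives -1. Proposed Hold firm is not best — profitable deviation exists. ✗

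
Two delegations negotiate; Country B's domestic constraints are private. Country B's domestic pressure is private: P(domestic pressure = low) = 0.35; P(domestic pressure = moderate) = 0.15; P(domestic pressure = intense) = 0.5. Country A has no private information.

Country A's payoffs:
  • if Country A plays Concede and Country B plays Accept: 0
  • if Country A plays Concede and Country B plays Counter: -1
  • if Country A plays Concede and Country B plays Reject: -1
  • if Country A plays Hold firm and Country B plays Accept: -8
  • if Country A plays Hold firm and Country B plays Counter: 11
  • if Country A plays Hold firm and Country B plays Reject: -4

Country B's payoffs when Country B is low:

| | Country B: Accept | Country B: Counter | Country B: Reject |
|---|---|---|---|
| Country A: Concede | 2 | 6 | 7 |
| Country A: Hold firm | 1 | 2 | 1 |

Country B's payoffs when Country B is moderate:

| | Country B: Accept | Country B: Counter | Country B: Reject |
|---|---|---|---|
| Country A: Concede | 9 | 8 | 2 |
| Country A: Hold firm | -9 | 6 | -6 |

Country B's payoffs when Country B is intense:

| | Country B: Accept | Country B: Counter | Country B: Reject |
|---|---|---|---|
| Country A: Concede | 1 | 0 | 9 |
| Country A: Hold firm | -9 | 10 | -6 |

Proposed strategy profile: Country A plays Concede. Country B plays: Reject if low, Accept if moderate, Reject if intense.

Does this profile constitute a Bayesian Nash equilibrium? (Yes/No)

Country A plays Concede: E[Concede] = 0.35·(-1) + 0.15·(0) + 0.5·(-1) = -0.85; E[Hold firm] = -4.6. Best-responding. ✓
Country B (domestic pressure low), facing Concede: Accept gives 2, Counter gives 6, Reject gives 7. Proposed Reject is best. ✓
Country B (domestic pressure moderate), facing Concede: Accept gives 9, Counter gives 8, Reject gives 2. Proposed Accept is best. ✓
Country B (domestic pressure intense), facing Concede: Accept gives 1, Counter gives 0, Reject gives 9. Proposed Reject is best. ✓

Yes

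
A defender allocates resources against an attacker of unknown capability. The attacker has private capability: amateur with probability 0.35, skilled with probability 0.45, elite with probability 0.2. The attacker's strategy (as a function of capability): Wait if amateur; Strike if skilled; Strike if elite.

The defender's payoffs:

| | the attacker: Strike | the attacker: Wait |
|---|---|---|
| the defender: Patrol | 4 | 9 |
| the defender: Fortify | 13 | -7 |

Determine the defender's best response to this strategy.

Fortify

Compute the defender's expected payoff for each action, taking the expectation over the attacker's type.
E[Patrol] = 0.35·(9) + 0.45·(4) + 0.2·(4) = 5.75
E[Fortify] = 0.35·(-7) + 0.45·(13) + 0.2·(13) = 6
Best response: Fortify (6 is the largest).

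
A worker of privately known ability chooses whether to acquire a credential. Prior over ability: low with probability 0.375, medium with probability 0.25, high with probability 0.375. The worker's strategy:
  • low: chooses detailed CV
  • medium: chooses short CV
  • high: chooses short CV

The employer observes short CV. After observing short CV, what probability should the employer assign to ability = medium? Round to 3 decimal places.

0.400

P(short CV) = 0.375·0 + 0.25·1 + 0.375·1 = 0.625
P(medium | short CV) = (0.25·1) / 0.625 = 0.25 / 0.625 = 0.4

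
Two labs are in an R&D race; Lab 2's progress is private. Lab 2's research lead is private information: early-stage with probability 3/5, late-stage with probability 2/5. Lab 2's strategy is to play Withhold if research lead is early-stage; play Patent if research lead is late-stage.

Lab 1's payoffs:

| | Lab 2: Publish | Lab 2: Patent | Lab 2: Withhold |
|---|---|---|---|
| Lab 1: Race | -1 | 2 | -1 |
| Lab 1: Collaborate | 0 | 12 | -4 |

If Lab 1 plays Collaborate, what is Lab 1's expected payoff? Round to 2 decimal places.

2.40

E[Collaborate] = 3/5·(-4) + 2/5·12 = (-12/5) + 24/5 = 12/5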